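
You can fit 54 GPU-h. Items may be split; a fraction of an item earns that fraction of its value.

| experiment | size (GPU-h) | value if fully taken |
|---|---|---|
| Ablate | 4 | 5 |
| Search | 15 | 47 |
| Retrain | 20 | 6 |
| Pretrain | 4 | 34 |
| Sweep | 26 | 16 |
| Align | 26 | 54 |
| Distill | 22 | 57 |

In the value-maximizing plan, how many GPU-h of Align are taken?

Rank by value-to-size ratio: Pretrain 34/4≈8.5, Search 47/15≈3.13, Distill 57/22≈2.59, Align 54/26≈2.08, Ablate 5/4≈1.25, Sweep 16/26≈0.615, Retrain 6/20≈0.3.
All 4 GPU-h of Pretrain fit (value 34) — 50 remain.
Take all of Search (15 GPU-h, value 47) — 35 GPU-h left.
Distill: take in full, 22 GPU-h for value 57 — 13 left.
Only 13 GPU-h remain; take 13/26 of Align for value 54×13/26 = 27.

13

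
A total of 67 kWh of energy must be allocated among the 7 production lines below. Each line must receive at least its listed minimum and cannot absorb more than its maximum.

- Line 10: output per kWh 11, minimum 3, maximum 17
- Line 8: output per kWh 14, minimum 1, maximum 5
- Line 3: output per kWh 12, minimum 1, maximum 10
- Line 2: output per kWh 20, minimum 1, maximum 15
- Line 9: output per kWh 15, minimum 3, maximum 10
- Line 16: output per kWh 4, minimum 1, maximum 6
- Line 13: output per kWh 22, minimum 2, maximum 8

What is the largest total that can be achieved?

Meeting every minimum uses 3+1+1+1+3+1+2 = 12 kWh, leaving 55.
Highest output per kWh first: Line 13 22 > Line 2 20 > Line 9 15 > Line 8 14 > Line 3 12 > Line 10 11 > Line 16 4.
Give Line 13 6 more to hit its cap of 8 ; 49 left.
Line 2 takes 14 more to reach its cap of 15 ; 35 left.
Line 9 takes 7 more to reach its cap of 10 ; 28 left.
Line 8 takes 4 more to reach its cap of 5 ; 24 left.
Give Line 3 9 more to hit its cap of 10 ; 15 left.
Line 10 takes 14 more to reach its cap of 17 ; 1 left.
Only 1 left; Line 16 takes them to reach 2.
Total = 11×17 + 14×5 + 12×10 + 20×15 + 15×10 + 4×2 + 22×8 = 1011.

1011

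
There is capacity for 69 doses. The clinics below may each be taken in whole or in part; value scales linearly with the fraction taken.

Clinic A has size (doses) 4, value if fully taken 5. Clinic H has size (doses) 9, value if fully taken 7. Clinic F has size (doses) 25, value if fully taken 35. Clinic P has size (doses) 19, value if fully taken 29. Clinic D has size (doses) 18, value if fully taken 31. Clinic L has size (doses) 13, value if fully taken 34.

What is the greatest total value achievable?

Best value per unit of size first: Clinic L 34/13≈2.62, Clinic D 31/18≈1.72, Clinic P 29/19≈1.53, Clinic F 35/25≈1.4, Clinic A 5/4≈1.25, Clinic H 7/9≈0.778.
Clinic L: take in full, 13 doses for value 34 — 56 left.
Clinic D: take in full, 18 doses for value 31 — 38 left.
All 19 doses of Clinic P fit (value 29) — 19 remain.
19 doses left: a 19/25 share of Clinic F gives 35×19/25 = 26.6.
Total value = 120.6.

120.6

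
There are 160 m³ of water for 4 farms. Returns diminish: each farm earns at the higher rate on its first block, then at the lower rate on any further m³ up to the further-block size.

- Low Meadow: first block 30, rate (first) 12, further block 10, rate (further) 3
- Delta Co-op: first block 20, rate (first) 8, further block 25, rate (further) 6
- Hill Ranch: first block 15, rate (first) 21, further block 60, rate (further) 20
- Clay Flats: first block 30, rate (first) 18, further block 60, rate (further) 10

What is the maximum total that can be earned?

2665

Rank every tier by rate: Hill Ranch/first 21 > Hill Ranch/second 20 > Clay Flats/first 18 > Low Meadow/first 12 > Clay Flats/second 10 > Delta Co-op/first 8 > Delta Co-op/second 6 > Low Meadow/second 3.
Fill Hill Ranch first block (15 at 21) → 145 left.
Fill Hill Ranch second block (60 at 20) → 85 left.
Clay Flats first at 18: fill all 30 → 55 left.
Low Meadow/first (12): +30 → 25 left.
25 remain; put them into Clay Flats second at 10.
Total = 21×15 + 20×60 + 18×30 + 12×30 + 10×25 = 2665.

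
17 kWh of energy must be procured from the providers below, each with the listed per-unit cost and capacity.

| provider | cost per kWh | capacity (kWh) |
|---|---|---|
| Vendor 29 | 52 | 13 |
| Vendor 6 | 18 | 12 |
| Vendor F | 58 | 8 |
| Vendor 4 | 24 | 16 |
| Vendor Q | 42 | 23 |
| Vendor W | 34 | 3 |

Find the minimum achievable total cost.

336

Fill from the cheapest provider first.
Vendor 6 at 18: take all 12 kWh — 5 still needed.
Vendor 4 (24): take the remaining 5 — done.
Vendor W, Vendor Q, Vendor 29, Vendor F: unused.
Cost = 12×18 + 5×24 = 336.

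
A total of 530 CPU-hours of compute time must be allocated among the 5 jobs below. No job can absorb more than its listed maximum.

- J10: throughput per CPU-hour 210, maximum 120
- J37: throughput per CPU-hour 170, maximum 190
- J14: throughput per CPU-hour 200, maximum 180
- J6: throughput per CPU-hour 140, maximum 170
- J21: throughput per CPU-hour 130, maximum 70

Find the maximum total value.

99100

Highest throughput per CPU-hour first: J10 210 > J14 200 > J37 170 > J6 140 > J21 130.
J10: +120 to 120 (cap) — 410 left.
Give J14 180 to hit its cap of 180 — 230 left.
Give J37 190 to hit its cap of 190 — 40 left.
J6: +40 (room for 170) → 40. Pool exhausted.
Total = 210×120 + 170×190 + 200×180 + 140×40 = 99100.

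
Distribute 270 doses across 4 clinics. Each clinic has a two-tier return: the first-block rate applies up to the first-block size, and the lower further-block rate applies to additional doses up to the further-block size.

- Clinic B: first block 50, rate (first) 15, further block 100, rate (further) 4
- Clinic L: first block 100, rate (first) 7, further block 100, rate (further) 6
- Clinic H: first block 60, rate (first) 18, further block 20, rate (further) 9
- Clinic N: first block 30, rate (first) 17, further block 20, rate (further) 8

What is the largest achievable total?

3310

Order all 8 blocks by rate: Clinic H/tier1 18 > Clinic N/tier1 17 > Clinic B/tier1 15 > Clinic H/tier2 9 > Clinic N/tier2 8 > Clinic L/tier1 7 > Clinic L/tier2 6 > Clinic B/tier2 4.
Fill Clinic H tier1 block (60 at 18) — 210 left.
Clinic N/tier1 (17): +30 — 180 left.
Clinic B/tier1 (15): +50 — 130 left.
Clinic H/tier2 (9): +20 — 110 left.
Clinic N tier2 at 8: fill all 20 — 90 left.
Clinic L/tier1: +90 of 100 at 7; pool empty.
Total = 18×60 + 17×30 + 15×50 + 9×20 + 8×20 + 7×90 = 3310.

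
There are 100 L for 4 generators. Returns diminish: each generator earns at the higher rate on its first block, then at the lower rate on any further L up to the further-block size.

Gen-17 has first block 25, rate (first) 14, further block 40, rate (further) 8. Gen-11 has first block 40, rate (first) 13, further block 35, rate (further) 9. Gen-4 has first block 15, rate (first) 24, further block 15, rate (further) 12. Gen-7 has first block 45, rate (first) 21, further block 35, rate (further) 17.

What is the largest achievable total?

Order all 8 blocks by rate: Gen-4/tier1 24 > Gen-7/tier1 21 > Gen-7/tier2 17 > Gen-17/tier1 14 > Gen-11/tier1 13 > Gen-4/tier2 12 > Gen-11/tier2 9 > Gen-17/tier2 8.
Fill Gen-4 tier1 block (15 at 24) — 85 left.
Fill Gen-7 tier1 block (45 at 21) — 40 left.
Fill Gen-7 tier2 block (35 at 17) — 5 left.
Gen-17/tier1: +5 of 25 at 14; pool empty.
Total = 24×15 + 21×45 + 17×35 + 14×5 = 1970.

1970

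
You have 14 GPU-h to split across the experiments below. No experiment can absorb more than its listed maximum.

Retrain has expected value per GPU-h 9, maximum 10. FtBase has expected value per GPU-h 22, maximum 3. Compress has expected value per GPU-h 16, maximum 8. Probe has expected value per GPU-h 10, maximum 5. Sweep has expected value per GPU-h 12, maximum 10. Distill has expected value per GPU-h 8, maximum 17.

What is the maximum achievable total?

Order the experiments by expected value per GPU-h: FtBase 22 > Compress 16 > Sweep 12 > Probe 10 > Retrain 9 > Distill 8.
FtBase takes 3 to reach its cap of 3 ; 11 left.
Compress takes 8 to reach its cap of 8 ; 3 left.
Sweep has room for 10 but only 3 remain, so it gets 3.
Total = 22×3 + 16×8 + 12×3 = 230.

230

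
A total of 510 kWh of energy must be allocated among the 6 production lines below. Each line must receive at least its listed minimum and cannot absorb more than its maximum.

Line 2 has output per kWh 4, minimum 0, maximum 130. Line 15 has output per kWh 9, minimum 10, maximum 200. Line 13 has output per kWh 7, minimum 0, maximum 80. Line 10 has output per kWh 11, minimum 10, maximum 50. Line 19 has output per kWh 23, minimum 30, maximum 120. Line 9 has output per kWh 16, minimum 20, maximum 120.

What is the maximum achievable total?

Meeting every minimum uses 0+10+0+10+30+20 = 70 kWh, leaving 440.
Order the production lines by output per kWh: Line 19 23 > Line 9 16 > Line 10 11 > Line 15 9 > Line 13 7 > Line 2 4.
Line 19 takes 90 more to reach its cap of 120 ; 350 left.
Line 9 takes 100 more to reach its cap of 120 ; 250 left.
Line 10 takes 40 more to reach its cap of 50 ; 210 left.
Line 15 takes 190 more to reach its cap of 200 ; 20 left.
Line 13 has room for 80 more but only 20 remain, so it gets 20.
Total = 9×200 + 7×20 + 11×50 + 23×120 + 16×120 = 7170.

7170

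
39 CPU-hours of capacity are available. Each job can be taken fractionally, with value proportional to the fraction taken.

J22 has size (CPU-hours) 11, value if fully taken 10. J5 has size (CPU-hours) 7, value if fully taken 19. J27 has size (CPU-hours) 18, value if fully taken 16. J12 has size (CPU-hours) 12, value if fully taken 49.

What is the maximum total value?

86

Best value per unit of size first: J12 49/12≈4.08, J5 19/7≈2.71, J22 10/11≈0.909, J27 16/18≈0.889.
All 12 CPU-hours of J12 fit (value 49) → 27 remain.
All 7 CPU-hours of J5 fit (value 19) → 20 remain.
All 11 CPU-hours of J22 fit (value 10) → 9 remain.
9 CPU-hours left: a 9/18 share of J27 gives 16×9/18 = 8.
Total value = 86.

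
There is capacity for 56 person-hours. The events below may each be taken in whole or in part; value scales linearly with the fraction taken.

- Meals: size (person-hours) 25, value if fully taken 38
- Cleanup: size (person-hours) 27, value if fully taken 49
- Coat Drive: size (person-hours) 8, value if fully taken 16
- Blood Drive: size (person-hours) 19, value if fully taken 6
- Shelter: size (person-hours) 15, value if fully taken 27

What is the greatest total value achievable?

101.12

Sort by value density: Coat Drive 16/8≈2, Cleanup 49/27≈1.81, Shelter 27/15≈1.8, Meals 38/25≈1.52, Blood Drive 6/19≈0.316.
Take all of Coat Drive (8 person-hours, value 16) — 48 person-hours left.
All 27 person-hours of Cleanup fit (value 49) — 21 remain.
Take all of Shelter (15 person-hours, value 27) — 6 person-hours left.
Only 6 person-hours remain; take 6/25 of Meals for value 38×6/25 = 9.12.
Total value = 101.12.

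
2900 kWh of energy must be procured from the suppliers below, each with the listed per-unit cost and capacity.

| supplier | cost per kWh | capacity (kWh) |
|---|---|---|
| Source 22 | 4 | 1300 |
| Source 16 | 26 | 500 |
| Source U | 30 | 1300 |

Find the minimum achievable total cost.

51200

Use suppliers in increasing cost order.
Take 1300 from Source 22 at 4 — need 1600 more.
Source 16 (26): use full 500 — 1100 kWh to go.
Source U (30): take the remaining 1100 — done.
Cost = 1300×4 + 500×26 + 1100×30 = 51200.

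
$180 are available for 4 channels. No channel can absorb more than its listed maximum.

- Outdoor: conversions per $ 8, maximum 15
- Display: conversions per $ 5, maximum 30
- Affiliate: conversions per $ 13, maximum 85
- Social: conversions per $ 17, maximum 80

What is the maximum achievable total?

Highest conversions per $ first: Social 17 > Affiliate 13 > Outdoor 8 > Display 5.
Give Social 80 to hit its cap of 80 → 100 left.
Affiliate: +85 to 85 (cap) → 15 left.
Give Outdoor 15 to hit its cap of 15 → 0 left.
Total = 8×15 + 13×85 + 17×80 = 2585.

2585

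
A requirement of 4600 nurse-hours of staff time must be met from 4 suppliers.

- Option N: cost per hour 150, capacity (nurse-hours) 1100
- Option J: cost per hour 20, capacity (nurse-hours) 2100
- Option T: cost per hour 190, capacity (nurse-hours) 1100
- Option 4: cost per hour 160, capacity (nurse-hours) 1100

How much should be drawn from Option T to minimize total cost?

Cheapest first:
Option J (20): use full 2100 — 2500 nurse-hours to go.
Option N at 150: take all 1100 nurse-hours — 1400 still needed.
Option 4 (160): use full 1100 — 300 nurse-hours to go.
Option T at 190: take 300 of its 1100 — requirement met.

300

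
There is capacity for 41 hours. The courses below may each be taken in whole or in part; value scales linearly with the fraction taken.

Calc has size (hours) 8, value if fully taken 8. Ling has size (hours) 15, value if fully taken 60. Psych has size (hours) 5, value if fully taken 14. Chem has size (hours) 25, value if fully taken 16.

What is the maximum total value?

90.32

Sort by value density: Ling 60/15≈4, Psych 14/5≈2.8, Calc 8/8≈1, Chem 16/25≈0.64.
Ling: take in full, 15 hours for value 60 → 26 left.
All 5 hours of Psych fit (value 14) → 21 remain.
Calc: take in full, 8 hours for value 8 → 13 left.
13 hours left: a 13/25 share of Chem gives 16×13/25 = 8.32.
Total value = 90.32.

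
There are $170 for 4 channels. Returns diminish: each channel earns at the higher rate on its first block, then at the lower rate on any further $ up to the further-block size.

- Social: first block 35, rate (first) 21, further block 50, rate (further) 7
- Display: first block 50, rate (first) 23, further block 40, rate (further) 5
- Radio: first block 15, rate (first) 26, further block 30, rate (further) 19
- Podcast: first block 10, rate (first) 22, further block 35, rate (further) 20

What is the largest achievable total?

Order all 8 blocks by rate: Radio/tier1 26 > Display/tier1 23 > Podcast/tier1 22 > Social/tier1 21 > Podcast/tier2 20 > Radio/tier2 19 > Social/tier2 7 > Display/tier2 5.
Fill Radio tier1 block (15 at 26) ; 155 left.
Display/tier1 (23): +50 ; 105 left.
Podcast/tier1 (22): +10 ; 95 left.
Social tier1 at 21: fill all 35 ; 60 left.
Podcast/tier2 (20): +35 ; 25 left.
Radio tier2 at 19: only 25 left, fill 25.
Total = 26×15 + 23×50 + 22×10 + 21×35 + 20×35 + 19×25 = 3670.

3670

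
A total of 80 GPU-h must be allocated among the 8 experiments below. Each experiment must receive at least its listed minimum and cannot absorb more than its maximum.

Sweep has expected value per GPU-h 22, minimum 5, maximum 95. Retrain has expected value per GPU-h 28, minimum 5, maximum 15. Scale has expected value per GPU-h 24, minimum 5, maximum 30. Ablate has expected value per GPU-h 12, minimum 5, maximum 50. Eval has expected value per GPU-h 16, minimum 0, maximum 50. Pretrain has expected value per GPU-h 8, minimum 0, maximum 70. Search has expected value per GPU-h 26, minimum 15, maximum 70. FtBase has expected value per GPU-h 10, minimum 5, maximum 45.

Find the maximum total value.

1930

Meeting every minimum uses 5+5+5+5+0+0+15+5 = 40 GPU-h, leaving 40.
Rank by expected value per GPU-h: Retrain 28 > Search 26 > Scale 24 > Sweep 22 > Eval 16 > Ablate 12 > FtBase 10 > Pretrain 8.
Give Retrain 10 more to hit its cap of 15 → 30 left.
Search: +30 (room for 55) → 45. Pool exhausted.
Total = 22×5 + 28×15 + 24×5 + 12×5 + 26×45 + 10×5 = 1930.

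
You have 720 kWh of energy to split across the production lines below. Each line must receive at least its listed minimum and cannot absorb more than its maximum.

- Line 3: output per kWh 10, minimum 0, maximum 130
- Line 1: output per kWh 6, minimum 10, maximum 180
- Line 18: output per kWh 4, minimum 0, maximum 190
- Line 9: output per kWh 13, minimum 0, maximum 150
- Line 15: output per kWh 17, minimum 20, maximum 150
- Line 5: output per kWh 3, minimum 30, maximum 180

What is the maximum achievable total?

7290

Meeting every minimum uses 0+10+0+0+20+30 = 60 kWh, leaving 660.
Highest output per kWh first: Line 15 17 > Line 9 13 > Line 3 10 > Line 1 6 > Line 18 4 > Line 5 3.
Line 15: +130 to 150 (cap) → 530 left.
Line 9 takes 150 more to reach its cap of 150 → 380 left.
Line 3: +130 to 130 (cap) → 250 left.
Line 1 takes 170 more to reach its cap of 180 → 80 left.
Line 18: +80 (room for 190) → 80. Pool exhausted.
Total = 10×130 + 6×180 + 4×80 + 13×150 + 17×150 + 3×30 = 7290.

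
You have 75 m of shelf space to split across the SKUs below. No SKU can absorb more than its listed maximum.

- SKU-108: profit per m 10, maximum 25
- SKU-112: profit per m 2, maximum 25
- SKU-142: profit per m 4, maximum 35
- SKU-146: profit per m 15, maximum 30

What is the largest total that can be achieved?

780

Rank by profit per m: SKU-146 15 > SKU-108 10 > SKU-142 4 > SKU-112 2.
SKU-146 takes 30 to reach its cap of 30 ; 45 left.
SKU-108: +25 to 25 (cap) ; 20 left.
SKU-142: +20 (room for 35) → 20. Pool exhausted.
Total = 10×25 + 4×20 + 15×30 = 780.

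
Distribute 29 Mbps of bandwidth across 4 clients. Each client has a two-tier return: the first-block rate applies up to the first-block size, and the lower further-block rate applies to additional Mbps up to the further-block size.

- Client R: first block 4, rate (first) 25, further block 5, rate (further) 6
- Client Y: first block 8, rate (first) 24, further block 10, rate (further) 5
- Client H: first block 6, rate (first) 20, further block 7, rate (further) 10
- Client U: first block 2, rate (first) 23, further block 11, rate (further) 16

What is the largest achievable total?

Order all 8 blocks by rate: Client R/first 25 > Client Y/first 24 > Client U/first 23 > Client H/first 20 > Client U/second 16 > Client H/second 10 > Client R/second 6 > Client Y/second 5.
Client R first at 25: fill all 4 — 25 left.
Client Y/first (24): +8 — 17 left.
Fill Client U first block (2 at 23) — 15 left.
Fill Client H first block (6 at 20) — 9 left.
Client U/second: +9 of 11 at 16; pool empty.
Total = 25×4 + 24×8 + 23×2 + 20×6 + 16×9 = 602.

602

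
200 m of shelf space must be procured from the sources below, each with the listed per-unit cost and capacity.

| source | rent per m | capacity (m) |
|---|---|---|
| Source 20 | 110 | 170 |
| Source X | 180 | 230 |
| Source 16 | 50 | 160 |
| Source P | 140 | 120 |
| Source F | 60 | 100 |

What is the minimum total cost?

Use sources in increasing cost order.
Source 16 (50): use full 160 → 40 m to go.
Source F (60): take the remaining 40 → done.
Source 20, Source P, Source X: unused.
Cost = 160×50 + 40×60 = 10400.

10400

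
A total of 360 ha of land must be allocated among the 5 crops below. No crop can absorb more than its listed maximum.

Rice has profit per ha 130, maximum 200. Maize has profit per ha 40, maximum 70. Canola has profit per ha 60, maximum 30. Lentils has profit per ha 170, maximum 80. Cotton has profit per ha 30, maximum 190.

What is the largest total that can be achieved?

Rank by profit per ha: Lentils 170 > Rice 130 > Canola 60 > Maize 40 > Cotton 30.
Lentils takes 80 to reach its cap of 80 ; 280 left.
Rice: +200 to 200 (cap) ; 80 left.
Give Canola 30 to hit its cap of 30 ; 50 left.
Maize: +50 (room for 70) → 50. Pool exhausted.
Total = 130×200 + 40×50 + 60×30 + 170×80 = 43400.

43400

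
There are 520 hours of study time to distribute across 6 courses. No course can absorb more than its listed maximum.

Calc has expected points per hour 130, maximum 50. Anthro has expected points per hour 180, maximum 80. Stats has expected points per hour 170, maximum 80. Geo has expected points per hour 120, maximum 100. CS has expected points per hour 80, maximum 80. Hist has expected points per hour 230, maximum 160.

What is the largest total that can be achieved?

Order the courses by expected points per hour: Hist 230 > Anthro 180 > Stats 170 > Calc 130 > Geo 120 > CS 80.
Hist takes 160 to reach its cap of 160 ; 360 left.
Give Anthro 80 to hit its cap of 80 ; 280 left.
Stats takes 80 to reach its cap of 80 ; 200 left.
Calc: +50 to 50 (cap) ; 150 left.
Geo takes 100 to reach its cap of 100 ; 50 left.
CS: +50 (room for 80) → 50. Pool exhausted.
Total = 130×50 + 180×80 + 170×80 + 120×100 + 80×50 + 230×160 = 87300.

87300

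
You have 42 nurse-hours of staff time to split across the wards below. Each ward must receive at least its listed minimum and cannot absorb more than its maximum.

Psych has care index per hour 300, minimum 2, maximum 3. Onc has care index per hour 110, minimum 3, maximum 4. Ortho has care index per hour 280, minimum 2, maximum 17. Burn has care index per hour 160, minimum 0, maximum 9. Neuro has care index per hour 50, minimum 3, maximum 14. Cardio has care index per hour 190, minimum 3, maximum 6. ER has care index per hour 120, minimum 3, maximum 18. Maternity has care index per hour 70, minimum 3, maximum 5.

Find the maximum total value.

Meeting every minimum uses 2+3+2+0+3+3+3+3 = 19 nurse-hours, leaving 23.
Rank by care index per hour: Psych 300 > Ortho 280 > Cardio 190 > Burn 160 > ER 120 > Onc 110 > Maternity 70 > Neuro 50.
Give Psych 1 more to hit its cap of 3 → 22 left.
Give Ortho 15 more to hit its cap of 17 → 7 left.
Cardio: +3 to 6 (cap) → 4 left.
Only 4 left; Burn takes them to reach 4.
Total = 300×3 + 110×3 + 280×17 + 160×4 + 50×3 + 190×6 + 120×3 + 70×3 = 8490.

8490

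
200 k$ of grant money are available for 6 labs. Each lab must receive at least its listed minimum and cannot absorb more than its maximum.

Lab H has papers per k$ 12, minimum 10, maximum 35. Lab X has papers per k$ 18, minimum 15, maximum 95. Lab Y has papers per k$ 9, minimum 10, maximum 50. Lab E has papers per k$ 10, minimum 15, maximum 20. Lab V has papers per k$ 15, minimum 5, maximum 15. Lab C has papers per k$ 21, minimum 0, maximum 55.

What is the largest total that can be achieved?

Meeting every minimum uses 10+15+10+15+5+0 = 55 k$, leaving 145.
Order the labs by papers per k$: Lab C 21 > Lab X 18 > Lab V 15 > Lab H 12 > Lab E 10 > Lab Y 9.
Lab C: +55 to 55 (cap) — 90 left.
Lab X: +80 to 95 (cap) — 10 left.
Lab V takes 10 more to reach its cap of 15 — 0 left.
Total = 12×10 + 18×95 + 9×10 + 10×15 + 15×15 + 21×55 = 3450.

3450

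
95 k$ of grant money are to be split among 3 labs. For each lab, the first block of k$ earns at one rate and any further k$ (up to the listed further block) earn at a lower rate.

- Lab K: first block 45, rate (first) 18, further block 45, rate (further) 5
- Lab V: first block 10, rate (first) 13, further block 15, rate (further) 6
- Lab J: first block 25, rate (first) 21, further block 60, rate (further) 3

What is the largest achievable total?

Treat each block as its own option and order by rate: Lab J/first 21 > Lab K/first 18 > Lab V/first 13 > Lab V/second 6 > Lab K/second 5 > Lab J/second 3.
Lab J first at 21: fill all 25 → 70 left.
Lab K first at 18: fill all 45 → 25 left.
Fill Lab V first block (10 at 13) → 15 left.
Lab V second at 6: fill all 15 → 0 left.
Total = 21×25 + 18×45 + 13×10 + 6×15 = 1555.

1555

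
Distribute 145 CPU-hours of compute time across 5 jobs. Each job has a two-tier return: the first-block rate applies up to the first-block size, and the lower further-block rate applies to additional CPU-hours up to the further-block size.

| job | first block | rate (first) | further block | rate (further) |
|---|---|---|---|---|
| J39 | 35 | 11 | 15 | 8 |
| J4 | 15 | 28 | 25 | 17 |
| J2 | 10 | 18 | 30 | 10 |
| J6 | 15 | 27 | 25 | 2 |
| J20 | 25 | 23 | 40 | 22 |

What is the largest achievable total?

3050

Rank every tier by rate: J4/tier1 28 > J6/tier1 27 > J20/tier1 23 > J20/tier2 22 > J2/tier1 18 > J4/tier2 17 > J39/tier1 11 > J2/tier2 10 > J39/tier2 8 > J6/tier2 2.
Fill J4 tier1 block (15 at 28) — 130 left.
Fill J6 tier1 block (15 at 27) — 115 left.
J20/tier1 (23): +25 — 90 left.
J20 tier2 at 22: fill all 40 — 50 left.
Fill J2 tier1 block (10 at 18) — 40 left.
J4/tier2 (17): +25 — 15 left.
J39/tier1: +15 of 35 at 11; pool empty.
Total = 28×15 + 27×15 + 23×25 + 22×40 + 18×10 + 17×25 + 11×15 = 3050.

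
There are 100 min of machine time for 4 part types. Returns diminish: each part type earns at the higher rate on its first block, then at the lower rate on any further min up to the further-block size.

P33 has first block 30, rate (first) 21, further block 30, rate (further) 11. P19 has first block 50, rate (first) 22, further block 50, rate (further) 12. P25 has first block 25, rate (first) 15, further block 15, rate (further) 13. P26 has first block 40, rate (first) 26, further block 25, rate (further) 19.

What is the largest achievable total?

2350

Treat each block as its own option and order by rate: P26/T1 26 > P19/T1 22 > P33/T1 21 > P26/T2 19 > P25/T1 15 > P25/T2 13 > P19/T2 12 > P33/T2 11.
P26/T1 (26): +40 → 60 left.
Fill P19 T1 block (50 at 22) → 10 left.
P33/T1: +10 of 30 at 21; pool empty.
Total = 26×40 + 22×50 + 21×10 = 2350.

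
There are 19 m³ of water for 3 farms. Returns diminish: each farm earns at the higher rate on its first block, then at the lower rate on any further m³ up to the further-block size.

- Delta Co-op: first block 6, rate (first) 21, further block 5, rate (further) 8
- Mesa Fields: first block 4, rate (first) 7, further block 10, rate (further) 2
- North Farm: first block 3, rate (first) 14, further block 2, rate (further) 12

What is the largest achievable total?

Order all 6 blocks by rate: Delta Co-op/tier1 21 > North Farm/tier1 14 > North Farm/tier2 12 > Delta Co-op/tier2 8 > Mesa Fields/tier1 7 > Mesa Fields/tier2 2.
Fill Delta Co-op tier1 block (6 at 21) — 13 left.
North Farm/tier1 (14): +3 — 10 left.
Fill North Farm tier2 block (2 at 12) — 8 left.
Delta Co-op tier2 at 8: fill all 5 — 3 left.
Mesa Fields tier1 at 7: only 3 left, fill 3.
Total = 21×6 + 14×3 + 12×2 + 8×5 + 7×3 = 253.

253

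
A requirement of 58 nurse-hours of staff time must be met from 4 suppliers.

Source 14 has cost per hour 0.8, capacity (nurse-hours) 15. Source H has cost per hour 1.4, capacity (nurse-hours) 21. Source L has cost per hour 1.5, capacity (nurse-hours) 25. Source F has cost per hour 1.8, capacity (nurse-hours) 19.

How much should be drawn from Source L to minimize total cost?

Use suppliers in increasing cost order.
Source 14 (0.8): use full 15 ; 43 nurse-hours to go.
Source H (1.4): use full 21 ; 22 nurse-hours to go.
Source L (1.5): take the remaining 22 ; done.
Source F: unused.

22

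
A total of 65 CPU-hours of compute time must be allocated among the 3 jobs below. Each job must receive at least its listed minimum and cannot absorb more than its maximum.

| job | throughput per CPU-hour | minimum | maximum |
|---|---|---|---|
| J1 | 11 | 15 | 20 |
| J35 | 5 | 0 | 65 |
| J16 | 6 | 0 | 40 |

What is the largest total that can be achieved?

485

Meeting every minimum uses 15+0+0 = 15 CPU-hours, leaving 50.
Rank by throughput per CPU-hour: J1 11 > J16 6 > J35 5.
J1: +5 to 20 (cap) → 45 left.
J16 takes 40 more to reach its cap of 40 → 5 left.
J35 has room for 65 more but only 5 remain, so it gets 5.
Total = 11×20 + 5×5 + 6×40 = 485.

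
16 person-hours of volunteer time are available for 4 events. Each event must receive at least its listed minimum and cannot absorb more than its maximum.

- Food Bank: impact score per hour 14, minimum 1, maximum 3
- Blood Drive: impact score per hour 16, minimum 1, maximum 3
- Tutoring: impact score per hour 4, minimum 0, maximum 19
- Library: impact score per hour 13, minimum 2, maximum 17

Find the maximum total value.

220

Meeting every minimum uses 1+1+0+2 = 4 person-hours, leaving 12.
Order the events by impact score per hour: Blood Drive 16 > Food Bank 14 > Library 13 > Tutoring 4.
Blood Drive takes 2 more to reach its cap of 3 → 10 left.
Give Food Bank 2 more to hit its cap of 3 → 8 left.
Only 8 left; Library takes them to reach 10.
Total = 14×3 + 16×3 + 13×10 = 220.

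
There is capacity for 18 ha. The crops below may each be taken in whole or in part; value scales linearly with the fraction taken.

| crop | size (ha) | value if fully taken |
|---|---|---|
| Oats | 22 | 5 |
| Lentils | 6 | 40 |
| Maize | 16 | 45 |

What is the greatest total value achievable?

73.75

Sort by value density: Lentils 40/6≈6.67, Maize 45/16≈2.81, Oats 5/22≈0.227.
All 6 ha of Lentils fit (value 40) ; 12 remain.
Fill the last 12 ha with part of Maize: 12/16 of it earns 33.75.
Total value = 73.75.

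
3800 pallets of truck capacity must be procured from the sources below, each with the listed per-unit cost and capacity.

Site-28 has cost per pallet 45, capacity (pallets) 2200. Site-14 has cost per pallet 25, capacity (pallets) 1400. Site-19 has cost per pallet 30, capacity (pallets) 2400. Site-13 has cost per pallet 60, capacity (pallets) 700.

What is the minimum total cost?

Cheapest first:
Site-14 at 25: take all 1400 pallets — 2400 still needed.
Site-19 at 30: take all 2400 pallets — 0 still needed.
Site-28, Site-13: unused.
Cost = 1400×25 + 2400×30 = 107000.

107000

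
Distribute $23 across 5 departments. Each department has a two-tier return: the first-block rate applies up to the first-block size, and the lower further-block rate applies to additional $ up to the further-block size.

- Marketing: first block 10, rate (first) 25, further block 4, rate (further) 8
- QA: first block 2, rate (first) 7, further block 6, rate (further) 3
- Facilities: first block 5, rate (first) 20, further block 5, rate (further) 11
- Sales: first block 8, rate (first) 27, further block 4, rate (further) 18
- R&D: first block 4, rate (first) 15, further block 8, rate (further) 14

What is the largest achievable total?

566

Rank every tier by rate: Sales/tier1 27 > Marketing/tier1 25 > Facilities/tier1 20 > Sales/tier2 18 > R&D/tier1 15 > R&D/tier2 14 > Facilities/tier2 11 > Marketing/tier2 8 > QA/tier1 7 > QA/tier2 3.
Sales/tier1 (27): +8 → 15 left.
Marketing/tier1 (25): +10 → 5 left.
Fill Facilities tier1 block (5 at 20) → 0 left.
Total = 27×8 + 25×10 + 20×5 = 566.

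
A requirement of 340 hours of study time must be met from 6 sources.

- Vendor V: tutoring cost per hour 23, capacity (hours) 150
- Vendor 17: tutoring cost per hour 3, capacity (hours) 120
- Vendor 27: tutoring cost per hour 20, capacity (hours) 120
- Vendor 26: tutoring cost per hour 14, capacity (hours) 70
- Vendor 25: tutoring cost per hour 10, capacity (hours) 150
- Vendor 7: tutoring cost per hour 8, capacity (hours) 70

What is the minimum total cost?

Fill from the cheapest source first.
Vendor 17 at 3: take all 120 hours — 220 still needed.
Take 70 from Vendor 7 at 8 — need 150 more.
Take 150 from Vendor 25 at 10 — need 0 more.
Vendor 26, Vendor 27, Vendor V: unused.
Cost = 120×3 + 70×8 + 150×10 = 2420.

2420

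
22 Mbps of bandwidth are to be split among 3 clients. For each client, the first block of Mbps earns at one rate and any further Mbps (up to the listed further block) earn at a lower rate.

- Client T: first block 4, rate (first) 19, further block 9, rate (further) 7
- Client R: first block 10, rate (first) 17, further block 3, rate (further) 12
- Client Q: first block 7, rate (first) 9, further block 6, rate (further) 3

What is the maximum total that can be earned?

327

Treat each block as its own option and order by rate: Client T/tier1 19 > Client R/tier1 17 > Client R/tier2 12 > Client Q/tier1 9 > Client T/tier2 7 > Client Q/tier2 3.
Client T/tier1 (19): +4 — 18 left.
Fill Client R tier1 block (10 at 17) — 8 left.
Fill Client R tier2 block (3 at 12) — 5 left.
Client Q tier1 at 9: only 5 left, fill 5.
Total = 19×4 + 17×10 + 12×3 + 9×5 = 327.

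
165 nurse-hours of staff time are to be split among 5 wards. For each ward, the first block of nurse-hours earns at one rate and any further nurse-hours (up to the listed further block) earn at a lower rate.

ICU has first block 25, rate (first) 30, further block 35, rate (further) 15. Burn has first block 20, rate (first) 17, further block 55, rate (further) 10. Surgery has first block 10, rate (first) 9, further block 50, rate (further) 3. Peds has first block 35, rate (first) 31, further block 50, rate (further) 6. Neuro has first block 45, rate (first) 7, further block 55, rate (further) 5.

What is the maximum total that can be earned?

3200

Rank every tier by rate: Peds/first 31 > ICU/first 30 > Burn/first 17 > ICU/second 15 > Burn/second 10 > Surgery/first 9 > Neuro/first 7 > Peds/second 6 > Neuro/second 5 > Surgery/second 3.
Fill Peds first block (35 at 31) ; 130 left.
Fill ICU first block (25 at 30) ; 105 left.
Fill Burn first block (20 at 17) ; 85 left.
ICU/second (15): +35 ; 50 left.
Burn second at 10: only 50 left, fill 50.
Total = 31×35 + 30×25 + 17×20 + 15×35 + 10×50 = 3200.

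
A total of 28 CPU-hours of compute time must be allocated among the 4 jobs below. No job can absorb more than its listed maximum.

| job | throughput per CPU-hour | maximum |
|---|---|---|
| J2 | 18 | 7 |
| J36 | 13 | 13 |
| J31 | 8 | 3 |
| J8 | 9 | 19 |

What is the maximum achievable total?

367

Highest throughput per CPU-hour first: J2 18 > J36 13 > J8 9 > J31 8.
J2: +7 to 7 (cap) — 21 left.
Give J36 13 to hit its cap of 13 — 8 left.
J8: +8 (room for 19) → 8. Pool exhausted.
Total = 18×7 + 13×13 + 9×8 = 367.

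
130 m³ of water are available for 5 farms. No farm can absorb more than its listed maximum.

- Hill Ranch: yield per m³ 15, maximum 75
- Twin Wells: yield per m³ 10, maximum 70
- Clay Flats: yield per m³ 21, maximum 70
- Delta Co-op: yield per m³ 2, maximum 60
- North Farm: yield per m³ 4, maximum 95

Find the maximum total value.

2370

Highest yield per m³ first: Clay Flats 21 > Hill Ranch 15 > Twin Wells 10 > North Farm 4 > Delta Co-op 2.
Clay Flats takes 70 to reach its cap of 70 ; 60 left.
Only 60 left; Hill Ranch takes them to reach 60.
Total = 15×60 + 21×70 = 2370.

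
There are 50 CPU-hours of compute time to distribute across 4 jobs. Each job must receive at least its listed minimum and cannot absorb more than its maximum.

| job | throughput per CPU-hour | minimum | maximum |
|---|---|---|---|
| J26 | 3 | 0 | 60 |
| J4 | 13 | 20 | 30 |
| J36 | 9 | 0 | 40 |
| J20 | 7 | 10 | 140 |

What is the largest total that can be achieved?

550

Meeting every minimum uses 0+20+0+10 = 30 CPU-hours, leaving 20.
Order the jobs by throughput per CPU-hour: J4 13 > J36 9 > J20 7 > J26 3.
Give J4 10 more to hit its cap of 30 → 10 left.
J36 has room for 40 more but only 10 remain, so it gets 10.
Total = 13×30 + 9×10 + 7×10 = 550.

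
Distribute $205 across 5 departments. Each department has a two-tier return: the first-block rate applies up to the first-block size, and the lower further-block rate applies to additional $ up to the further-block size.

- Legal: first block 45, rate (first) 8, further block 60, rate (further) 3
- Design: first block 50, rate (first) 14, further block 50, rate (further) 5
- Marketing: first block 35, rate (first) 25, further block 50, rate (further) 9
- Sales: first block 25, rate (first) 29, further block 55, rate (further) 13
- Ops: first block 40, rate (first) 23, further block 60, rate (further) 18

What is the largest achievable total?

Rank every tier by rate: Sales/first 29 > Marketing/first 25 > Ops/first 23 > Ops/second 18 > Design/first 14 > Sales/second 13 > Marketing/second 9 > Legal/first 8 > Design/second 5 > Legal/second 3.
Fill Sales first block (25 at 29) — 180 left.
Marketing first at 25: fill all 35 — 145 left.
Ops first at 23: fill all 40 — 105 left.
Ops/second (18): +60 — 45 left.
45 remain; put them into Design first at 14.
Total = 29×25 + 25×35 + 23×40 + 18×60 + 14×45 = 4230.

4230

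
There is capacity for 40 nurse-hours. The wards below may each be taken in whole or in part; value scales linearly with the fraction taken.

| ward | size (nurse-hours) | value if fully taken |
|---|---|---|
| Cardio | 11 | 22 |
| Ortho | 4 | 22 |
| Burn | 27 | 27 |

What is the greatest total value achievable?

69

Sort by value density: Ortho 22/4≈5.5, Cardio 22/11≈2, Burn 27/27≈1.
Take all of Ortho (4 nurse-hours, value 22) ; 36 nurse-hours left.
Take all of Cardio (11 nurse-hours, value 22) ; 25 nurse-hours left.
Only 25 nurse-hours remain; take 25/27 of Burn for value 27×25/27 = 25.
Total value = 69.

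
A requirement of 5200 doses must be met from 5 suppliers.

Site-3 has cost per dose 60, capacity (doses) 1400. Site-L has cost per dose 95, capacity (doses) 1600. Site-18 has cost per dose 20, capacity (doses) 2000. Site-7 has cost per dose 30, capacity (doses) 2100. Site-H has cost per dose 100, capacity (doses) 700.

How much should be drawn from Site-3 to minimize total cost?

1100

Use suppliers in increasing cost order.
Take 2000 from Site-18 at 20 ; need 3200 more.
Site-7 (30): use full 2100 ; 1100 doses to go.
Site-3 at 60: take 1100 of its 1400 ; requirement met.
Site-L, Site-H: unused.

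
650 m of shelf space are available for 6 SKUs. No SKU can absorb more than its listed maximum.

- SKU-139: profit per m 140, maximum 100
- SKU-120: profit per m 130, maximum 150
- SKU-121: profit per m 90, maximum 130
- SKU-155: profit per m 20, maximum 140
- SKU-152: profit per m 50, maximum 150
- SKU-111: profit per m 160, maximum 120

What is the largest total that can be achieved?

71900

Highest profit per m first: SKU-111 160 > SKU-139 140 > SKU-120 130 > SKU-121 90 > SKU-152 50 > SKU-155 20.
SKU-111 takes 120 to reach its cap of 120 — 530 left.
SKU-139 takes 100 to reach its cap of 100 — 430 left.
SKU-120 takes 150 to reach its cap of 150 — 280 left.
Give SKU-121 130 to hit its cap of 130 — 150 left.
SKU-152: +150 to 150 (cap) — 0 left.
Total = 140×100 + 130×150 + 90×130 + 50×150 + 160×120 = 71900.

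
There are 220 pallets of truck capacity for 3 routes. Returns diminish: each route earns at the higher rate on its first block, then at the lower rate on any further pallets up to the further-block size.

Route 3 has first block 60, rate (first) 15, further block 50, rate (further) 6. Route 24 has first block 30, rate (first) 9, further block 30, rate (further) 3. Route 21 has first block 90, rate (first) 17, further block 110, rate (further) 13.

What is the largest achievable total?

Order all 6 blocks by rate: Route 21/first 17 > Route 3/first 15 > Route 21/second 13 > Route 24/first 9 > Route 3/second 6 > Route 24/second 3.
Route 21 first at 17: fill all 90 — 130 left.
Route 3/first (15): +60 — 70 left.
Route 21/second: +70 of 110 at 13; pool empty.
Total = 17×90 + 15×60 + 13×70 = 3340.

3340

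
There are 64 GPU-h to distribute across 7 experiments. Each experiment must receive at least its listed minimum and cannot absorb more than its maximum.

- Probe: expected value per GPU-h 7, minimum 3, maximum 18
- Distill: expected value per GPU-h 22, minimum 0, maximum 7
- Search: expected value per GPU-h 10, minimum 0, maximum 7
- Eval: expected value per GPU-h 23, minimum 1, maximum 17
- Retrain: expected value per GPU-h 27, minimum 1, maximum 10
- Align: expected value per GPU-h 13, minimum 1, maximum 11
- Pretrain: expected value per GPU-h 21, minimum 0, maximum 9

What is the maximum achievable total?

Meeting every minimum uses 3+0+0+1+1+1+0 = 6 GPU-h, leaving 58.
Order the experiments by expected value per GPU-h: Retrain 27 > Eval 23 > Distill 22 > Pretrain 21 > Align 13 > Search 10 > Probe 7.
Retrain takes 9 more to reach its cap of 10 — 49 left.
Eval: +16 to 17 (cap) — 33 left.
Distill: +7 to 7 (cap) — 26 left.
Pretrain: +9 to 9 (cap) — 17 left.
Align: +10 to 11 (cap) — 7 left.
Give Search 7 more to hit its cap of 7 — 0 left.
Total = 7×3 + 22×7 + 10×7 + 23×17 + 27×10 + 13×11 + 21×9 = 1238.

1238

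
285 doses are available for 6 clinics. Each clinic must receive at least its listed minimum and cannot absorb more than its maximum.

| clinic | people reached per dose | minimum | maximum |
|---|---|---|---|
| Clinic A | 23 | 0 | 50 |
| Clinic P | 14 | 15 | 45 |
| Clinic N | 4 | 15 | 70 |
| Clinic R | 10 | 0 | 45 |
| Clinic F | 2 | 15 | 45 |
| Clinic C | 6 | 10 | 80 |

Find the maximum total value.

2940

Meeting every minimum uses 0+15+15+0+15+10 = 55 doses, leaving 230.
Highest people reached per dose first: Clinic A 23 > Clinic P 14 > Clinic R 10 > Clinic C 6 > Clinic N 4 > Clinic F 2.
Give Clinic A 50 more to hit its cap of 50 ; 180 left.
Clinic P: +30 to 45 (cap) ; 150 left.
Clinic R: +45 to 45 (cap) ; 105 left.
Clinic C: +70 to 80 (cap) ; 35 left.
Clinic N: +35 (room for 55) → 50. Pool exhausted.
Total = 23×50 + 14×45 + 4×50 + 10×45 + 2×15 + 6×80 = 2940.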